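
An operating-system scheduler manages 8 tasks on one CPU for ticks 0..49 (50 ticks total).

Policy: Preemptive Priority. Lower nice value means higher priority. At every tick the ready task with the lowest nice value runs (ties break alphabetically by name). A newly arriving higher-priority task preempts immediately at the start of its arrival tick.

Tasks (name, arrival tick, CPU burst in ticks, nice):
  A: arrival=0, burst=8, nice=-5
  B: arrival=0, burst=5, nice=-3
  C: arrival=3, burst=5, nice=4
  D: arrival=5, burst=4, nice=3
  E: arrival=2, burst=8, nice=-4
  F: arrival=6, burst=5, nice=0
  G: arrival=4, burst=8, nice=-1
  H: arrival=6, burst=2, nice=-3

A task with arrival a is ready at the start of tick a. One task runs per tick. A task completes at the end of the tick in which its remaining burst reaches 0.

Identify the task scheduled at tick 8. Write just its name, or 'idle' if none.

running at tick 8 = E

t=0: ready={A,B} → run A
t=1: ready={A,B} → run A
t=2: ready={A,B,E} → run A
t=3: ready={A,B,C,E} → run A
t=4: ready={A,B,C,E,G} → run A
t=5: ready={A,B,C,D,E,G} → run A
t=6: ready={A,B,C,D,E,F,G,H} → run A
t=7: ready={A,B,C,D,E,F,G,H} → run A
t=8: ready={B,C,D,E,F,G,H} → run E
t=9: ready={B,C,D,E,F,G,H} → run E
t=10: ready={B,C,D,E,F,G,H} → run E
t=11: ready={B,C,D,E,F,G,H} → run E
t=12: ready={B,C,D,E,F,G,H} → run E
t=13: ready={B,C,D,E,F,G,H} → run E
t=14: ready={B,C,D,E,F,G,H} → run E
t=15: ready={B,C,D,E,F,G,H} → run E
t=16: ready={B,C,D,F,G,H} → run B
t=17: ready={B,C,D,F,G,H} → run B
t=18: ready={B,C,D,F,G,H} → run B
t=19: ready={B,C,D,F,G,H} → run B
t=20: ready={B,C,D,F,G,H} → run B
t=21: ready={C,D,F,G,H} → run H
t=22: ready={C,D,F,G,H} → run H
t=23: ready={C,D,F,G} → run G
t=24: ready={C,D,F,G} → run G
t=25: ready={C,D,F,G} → run G
t=26: ready={C,D,F,G} → run G
t=27: ready={C,D,F,G} → run G
t=28: ready={C,D,F,G} → run G
t=29: ready={C,D,F,G} → run G
t=30: ready={C,D,F,G} → run G
t=31: ready={C,D,F} → run F
t=32: ready={C,D,F} → run F
t=33: ready={C,D,F} → run F
t=34: ready={C,D,F} → run F
t=35: ready={C,D,F} → run F
t=36: ready={C,D} → run D
t=37: ready={C,D} → run D
t=38: ready={C,D} → run D
t=39: ready={C,D} → run D
t=40: ready={C} → run C
t=41: ready={C} → run C
t=42: ready={C} → run C
t=43: ready={C} → run C
t=44: ready={C} → run C
t=45: (idle)
t=46: (idle)
t=47: (idle)
t=48: (idle)
t=49: (idle)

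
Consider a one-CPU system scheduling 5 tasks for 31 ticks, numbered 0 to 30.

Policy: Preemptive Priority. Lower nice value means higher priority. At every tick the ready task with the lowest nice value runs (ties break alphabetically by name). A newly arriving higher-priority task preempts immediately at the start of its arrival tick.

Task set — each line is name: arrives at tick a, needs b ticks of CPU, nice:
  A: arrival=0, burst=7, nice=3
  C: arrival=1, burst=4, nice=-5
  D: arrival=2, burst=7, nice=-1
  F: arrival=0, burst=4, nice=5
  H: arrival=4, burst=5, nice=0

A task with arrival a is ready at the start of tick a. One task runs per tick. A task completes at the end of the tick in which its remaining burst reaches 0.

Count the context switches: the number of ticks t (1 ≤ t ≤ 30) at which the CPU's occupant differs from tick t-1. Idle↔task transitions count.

t=0: ready={A,F} → run A
t=1: ready={A,C,F} → run C
t=2: ready={A,C,D,F} → run C
t=3: ready={A,C,D,F} → run C
t=4: ready={A,C,D,F,H} → run C
t=5: ready={A,D,F,H} → run D
t=6: ready={A,D,F,H} → run D
t=7: ready={A,D,F,H} → run D
t=8: ready={A,D,F,H} → run D
t=9: ready={A,D,F,H} → run D
t=10: ready={A,D,F,H} → run D
t=11: ready={A,D,F,H} → run D
t=12: ready={A,F,H} → run H
t=13: ready={A,F,H} → run H
t=14: ready={A,F,H} → run H
t=15: ready={A,F,H} → run H
t=16: ready={A,F,H} → run H
t=17: ready={A,F} → run A
t=18: ready={A,F} → run A
t=19: ready={A,F} → run A
t=20: ready={A,F} → run A
t=21: ready={A,F} → run A
t=22: ready={A,F} → run A
t=23: ready={F} → run F
t=24: ready={F} → run F
t=25: ready={F} → run F
t=26: ready={F} → run F
t=27: (idle)
t=28: (idle)
t=29: (idle)
t=30: (idle)

context switches = 6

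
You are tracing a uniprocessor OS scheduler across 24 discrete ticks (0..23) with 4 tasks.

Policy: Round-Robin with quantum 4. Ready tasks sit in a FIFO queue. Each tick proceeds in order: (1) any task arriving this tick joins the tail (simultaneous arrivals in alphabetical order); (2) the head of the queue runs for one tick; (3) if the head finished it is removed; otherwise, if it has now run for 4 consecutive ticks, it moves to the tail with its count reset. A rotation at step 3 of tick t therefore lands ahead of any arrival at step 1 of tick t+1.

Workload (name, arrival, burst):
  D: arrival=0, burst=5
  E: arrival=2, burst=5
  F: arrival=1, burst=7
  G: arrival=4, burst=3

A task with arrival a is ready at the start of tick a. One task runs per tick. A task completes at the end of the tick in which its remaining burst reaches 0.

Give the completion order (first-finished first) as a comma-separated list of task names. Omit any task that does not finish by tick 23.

t=0: queue=[D] q_used=0 → run D
t=1: queue=[D,F] q_used=1 → run D
t=2: queue=[D,F,E] q_used=2 → run D
t=3: queue=[D,F,E] q_used=3 → run D
t=4: queue=[F,E,D,G] q_used=0 → run F
t=5: queue=[F,E,D,G] q_used=1 → run F
t=6: queue=[F,E,D,G] q_used=2 → run F
t=7: queue=[F,E,D,G] q_used=3 → run F
t=8: queue=[E,D,G,F] q_used=0 → run E
t=9: queue=[E,D,G,F] q_used=1 → run E
t=10: queue=[E,D,G,F] q_used=2 → run E
t=11: queue=[E,D,G,F] q_used=3 → run E
t=12: queue=[D,G,F,E] q_used=0 → run D
t=13: queue=[G,F,E] q_used=0 → run G
t=14: queue=[G,F,E] q_used=1 → run G
t=15: queue=[G,F,E] q_used=2 → run G
t=16: queue=[F,E] q_used=0 → run F
t=17: queue=[F,E] q_used=1 → run F
t=18: queue=[F,E] q_used=2 → run F
t=19: queue=[E] q_used=0 → run E
t=20: (idle)
t=21: (idle)
t=22: (idle)
t=23: (idle)

completion order = D, G, F, E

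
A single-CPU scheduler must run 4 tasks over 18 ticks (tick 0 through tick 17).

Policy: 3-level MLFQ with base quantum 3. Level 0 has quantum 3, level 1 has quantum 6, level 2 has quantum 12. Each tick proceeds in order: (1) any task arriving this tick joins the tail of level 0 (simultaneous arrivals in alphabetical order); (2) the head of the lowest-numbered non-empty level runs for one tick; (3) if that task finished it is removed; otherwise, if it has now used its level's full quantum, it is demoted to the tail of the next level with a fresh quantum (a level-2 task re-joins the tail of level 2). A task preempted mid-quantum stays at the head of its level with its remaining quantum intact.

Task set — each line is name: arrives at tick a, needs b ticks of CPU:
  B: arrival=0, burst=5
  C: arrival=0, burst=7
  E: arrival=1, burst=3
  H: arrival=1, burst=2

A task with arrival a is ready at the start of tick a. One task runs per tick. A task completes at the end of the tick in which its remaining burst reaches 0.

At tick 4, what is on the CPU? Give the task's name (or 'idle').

t=0: L0/L1/L2 = BC/-/- → run B
t=1: L0/L1/L2 = BCEH/-/- → run B
t=2: L0/L1/L2 = BCEH/-/- → run B
t=3: L0/L1/L2 = CEH/B/- → run C
t=4: L0/L1/L2 = CEH/B/- → run C
t=5: L0/L1/L2 = CEH/B/- → run C
t=6: L0/L1/L2 = EH/BC/- → run E
t=7: L0/L1/L2 = EH/BC/- → run E
t=8: L0/L1/L2 = EH/BC/- → run E
t=9: L0/L1/L2 = H/BC/- → run H
t=10: L0/L1/L2 = H/BC/- → run H
t=11: L0/L1/L2 = -/BC/- → run B
t=12: L0/L1/L2 = -/BC/- → run B
t=13: L0/L1/L2 = -/C/- → run C
t=14: L0/L1/L2 = -/C/- → run C
t=15: L0/L1/L2 = -/C/- → run C
t=16: L0/L1/L2 = -/C/- → run C
t=17: (idle)

running at tick 4 = C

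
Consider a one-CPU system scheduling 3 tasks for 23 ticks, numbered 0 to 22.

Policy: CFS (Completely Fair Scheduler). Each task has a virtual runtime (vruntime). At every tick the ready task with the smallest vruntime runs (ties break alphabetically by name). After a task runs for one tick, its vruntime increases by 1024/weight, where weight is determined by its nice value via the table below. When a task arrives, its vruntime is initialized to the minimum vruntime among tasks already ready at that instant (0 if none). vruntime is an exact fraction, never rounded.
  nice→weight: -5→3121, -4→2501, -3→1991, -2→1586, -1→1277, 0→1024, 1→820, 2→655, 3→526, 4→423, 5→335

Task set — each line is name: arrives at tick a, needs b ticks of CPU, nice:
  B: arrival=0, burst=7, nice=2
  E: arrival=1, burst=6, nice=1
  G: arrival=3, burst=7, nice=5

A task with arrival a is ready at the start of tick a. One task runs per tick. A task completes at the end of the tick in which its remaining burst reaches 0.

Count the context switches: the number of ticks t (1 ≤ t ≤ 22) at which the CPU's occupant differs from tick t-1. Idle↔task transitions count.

context switches = 14

t=0: vr[B=0] → run B
t=1: vr[B=1024/655 E=1024/655] → run B
t=2: vr[B=2048/655 E=1024/655] → run E
t=3: vr[B=2048/655 E=15104/5371 G=15104/5371] → run E
t=4: vr[B=2048/655 E=109056/26855 G=15104/5371] → run G
t=5: vr[B=2048/655 E=109056/26855 G=10559744/1799285] → run B
t=6: vr[B=3072/655 E=109056/26855 G=10559744/1799285] → run E
t=7: vr[B=3072/655 E=142592/26855 G=10559744/1799285] → run B
t=8: vr[B=4096/655 E=142592/26855 G=10559744/1799285] → run E
t=9: vr[B=4096/655 E=176128/26855 G=10559744/1799285] → run G
t=10: vr[B=4096/655 E=176128/26855 G=16059648/1799285] → run B
t=11: vr[B=1024/131 E=176128/26855 G=16059648/1799285] → run E
t=12: vr[B=1024/131 E=209664/26855 G=16059648/1799285] → run E
t=13: vr[B=1024/131 G=16059648/1799285] → run B
t=14: vr[B=6144/655 G=16059648/1799285] → run G
t=15: vr[B=6144/655 G=21559552/1799285] → run B
t=16: vr[G=21559552/1799285] → run G
t=17: vr[G=27059456/1799285] → run G
t=18: vr[G=6511872/359857] → run G
t=19: vr[G=38059264/1799285] → run G
t=20: (idle)
t=21: (idle)
t=22: (idle)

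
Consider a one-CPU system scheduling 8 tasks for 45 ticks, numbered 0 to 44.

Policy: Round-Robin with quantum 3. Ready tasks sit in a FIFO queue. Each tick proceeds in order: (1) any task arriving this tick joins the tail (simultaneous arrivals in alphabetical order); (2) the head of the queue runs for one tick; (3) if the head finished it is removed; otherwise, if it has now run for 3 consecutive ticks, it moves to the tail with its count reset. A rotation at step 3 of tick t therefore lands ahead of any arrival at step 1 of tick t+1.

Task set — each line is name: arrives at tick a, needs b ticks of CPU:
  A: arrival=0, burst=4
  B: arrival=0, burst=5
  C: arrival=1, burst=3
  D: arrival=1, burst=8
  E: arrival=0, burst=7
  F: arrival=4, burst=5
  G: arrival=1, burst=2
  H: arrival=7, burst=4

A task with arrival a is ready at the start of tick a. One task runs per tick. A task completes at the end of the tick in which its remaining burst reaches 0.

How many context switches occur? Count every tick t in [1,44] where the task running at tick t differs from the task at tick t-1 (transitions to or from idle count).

context switches = 16

t=0: queue=[A,B,E] q_used=0 → run A
t=1: queue=[A,B,E,C,D,G] q_used=1 → run A
t=2: queue=[A,B,E,C,D,G] q_used=2 → run A
t=3: queue=[B,E,C,D,G,A] q_used=0 → run B
t=4: queue=[B,E,C,D,G,A,F] q_used=1 → run B
t=5: queue=[B,E,C,D,G,A,F] q_used=2 → run B
t=6: queue=[E,C,D,G,A,F,B] q_used=0 → run E
t=7: queue=[E,C,D,G,A,F,B,H] q_used=1 → run E
t=8: queue=[E,C,D,G,A,F,B,H] q_used=2 → run E
t=9: queue=[C,D,G,A,F,B,H,E] q_used=0 → run C
t=10: queue=[C,D,G,A,F,B,H,E] q_used=1 → run C
t=11: queue=[C,D,G,A,F,B,H,E] q_used=2 → run C
t=12: queue=[D,G,A,F,B,H,E] q_used=0 → run D
t=13: queue=[D,G,A,F,B,H,E] q_used=1 → run D
t=14: queue=[D,G,A,F,B,H,E] q_used=2 → run D
t=15: queue=[G,A,F,B,H,E,D] q_used=0 → run G
t=16: queue=[G,A,F,B,H,E,D] q_used=1 → run G
t=17: queue=[A,F,B,H,E,D] q_used=0 → run A
t=18: queue=[F,B,H,E,D] q_used=0 → run F
t=19: queue=[F,B,H,E,D] q_used=1 → run F
t=20: queue=[F,B,H,E,D] q_used=2 → run F
t=21: queue=[B,H,E,D,F] q_used=0 → run B
t=22: queue=[B,H,E,D,F] q_used=1 → run B
t=23: queue=[H,E,D,F] q_used=0 → run H
t=24: queue=[H,E,D,F] q_used=1 → run H
t=25: queue=[H,E,D,F] q_used=2 → run H
t=26: queue=[E,D,F,H] q_used=0 → run E
t=27: queue=[E,D,F,H] q_used=1 → run E
t=28: queue=[E,D,F,H] q_used=2 → run E
t=29: queue=[D,F,H,E] q_used=0 → run D
t=30: queue=[D,F,H,E] q_used=1 → run D
t=31: queue=[D,F,H,E] q_used=2 → run D
t=32: queue=[F,H,E,D] q_used=0 → run F
t=33: queue=[F,H,E,D] q_used=1 → run F
t=34: queue=[H,E,D] q_used=0 → run H
t=35: queue=[E,D] q_used=0 → run E
t=36: queue=[D] q_used=0 → run D
t=37: queue=[D] q_used=1 → run D
t=38: (idle)
t=39: (idle)
t=40: (idle)
t=41: (idle)
t=42: (idle)
t=43: (idle)
t=44: (idle)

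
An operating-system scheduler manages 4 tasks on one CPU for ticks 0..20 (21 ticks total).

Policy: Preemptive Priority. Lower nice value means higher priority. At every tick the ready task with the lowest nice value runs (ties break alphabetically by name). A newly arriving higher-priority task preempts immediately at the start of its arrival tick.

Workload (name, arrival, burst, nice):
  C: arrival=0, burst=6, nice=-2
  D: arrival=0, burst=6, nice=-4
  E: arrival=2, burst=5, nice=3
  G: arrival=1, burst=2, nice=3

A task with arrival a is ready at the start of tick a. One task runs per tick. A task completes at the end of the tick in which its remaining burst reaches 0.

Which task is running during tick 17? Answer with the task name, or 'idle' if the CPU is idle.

t=0: ready={C,D} → run D
t=1: ready={C,D,G} → run D
t=2: ready={C,D,E,G} → run D
t=3: ready={C,D,E,G} → run D
t=4: ready={C,D,E,G} → run D
t=5: ready={C,D,E,G} → run D
t=6: ready={C,E,G} → run C
t=7: ready={C,E,G} → run C
t=8: ready={C,E,G} → run C
t=9: ready={C,E,G} → run C
t=10: ready={C,E,G} → run C
t=11: ready={C,E,G} → run C
t=12: ready={E,G} → run E
t=13: ready={E,G} → run E
t=14: ready={E,G} → run E
t=15: ready={E,G} → run E
t=16: ready={E,G} → run E
t=17: ready={G} → run G
t=18: ready={G} → run G
t=19: (idle)
t=20: (idle)

running at tick 17 = G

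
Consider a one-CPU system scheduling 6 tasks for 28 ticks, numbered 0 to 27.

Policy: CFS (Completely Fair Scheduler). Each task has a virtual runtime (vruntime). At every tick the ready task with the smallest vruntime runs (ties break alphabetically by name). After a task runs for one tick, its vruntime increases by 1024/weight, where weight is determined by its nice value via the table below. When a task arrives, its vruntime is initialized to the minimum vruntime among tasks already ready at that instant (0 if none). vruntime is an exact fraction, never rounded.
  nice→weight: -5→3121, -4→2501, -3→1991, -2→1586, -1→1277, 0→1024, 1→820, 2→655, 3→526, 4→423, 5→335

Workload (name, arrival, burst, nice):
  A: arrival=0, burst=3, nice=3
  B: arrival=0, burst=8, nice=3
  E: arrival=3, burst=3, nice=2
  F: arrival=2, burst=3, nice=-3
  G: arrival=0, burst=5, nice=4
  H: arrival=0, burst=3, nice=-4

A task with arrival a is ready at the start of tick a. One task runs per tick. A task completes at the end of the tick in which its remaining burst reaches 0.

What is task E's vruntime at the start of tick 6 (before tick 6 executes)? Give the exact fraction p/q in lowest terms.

vruntime(E, start of tick 6) = 1024/655

t=0: vr[A=0 B=0 G=0 H=0] → run A
t=1: vr[A=512/263 B=0 G=0 H=0] → run B
t=2: vr[A=512/263 B=512/263 F=0 G=0 H=0] → run F
t=3: vr[A=512/263 B=512/263 E=0 F=1024/1991 G=0 H=0] → run E
t=4: vr[A=512/263 B=512/263 E=1024/655 F=1024/1991 G=0 H=0] → run G
t=5: vr[A=512/263 B=512/263 E=1024/655 F=1024/1991 G=1024/423 H=0] → run H
t=6: vr[A=512/263 B=512/263 E=1024/655 F=1024/1991 G=1024/423 H=1024/2501] → run H
t=7: vr[A=512/263 B=512/263 E=1024/655 F=1024/1991 G=1024/423 H=2048/2501] → run F
t=8: vr[A=512/263 B=512/263 E=1024/655 F=2048/1991 G=1024/423 H=2048/2501] → run H
t=9: vr[A=512/263 B=512/263 E=1024/655 F=2048/1991 G=1024/423] → run F
t=10: vr[A=512/263 B=512/263 E=1024/655 G=1024/423] → run E
t=11: vr[A=512/263 B=512/263 E=2048/655 G=1024/423] → run A
t=12: vr[A=1024/263 B=512/263 E=2048/655 G=1024/423] → run B
t=13: vr[A=1024/263 B=1024/263 E=2048/655 G=1024/423] → run G
t=14: vr[A=1024/263 B=1024/263 E=2048/655 G=2048/423] → run E
t=15: vr[A=1024/263 B=1024/263 G=2048/423] → run A
t=16: vr[B=1024/263 G=2048/423] → run B
t=17: vr[B=1536/263 G=2048/423] → run G
t=18: vr[B=1536/263 G=1024/141] → run B
t=19: vr[B=2048/263 G=1024/141] → run G
t=20: vr[B=2048/263 G=4096/423] → run B
t=21: vr[B=2560/263 G=4096/423] → run G
t=22: vr[B=2560/263] → run B
t=23: vr[B=3072/263] → run B
t=24: vr[B=3584/263] → run B
t=25: (idle)
t=26: (idle)
t=27: (idle)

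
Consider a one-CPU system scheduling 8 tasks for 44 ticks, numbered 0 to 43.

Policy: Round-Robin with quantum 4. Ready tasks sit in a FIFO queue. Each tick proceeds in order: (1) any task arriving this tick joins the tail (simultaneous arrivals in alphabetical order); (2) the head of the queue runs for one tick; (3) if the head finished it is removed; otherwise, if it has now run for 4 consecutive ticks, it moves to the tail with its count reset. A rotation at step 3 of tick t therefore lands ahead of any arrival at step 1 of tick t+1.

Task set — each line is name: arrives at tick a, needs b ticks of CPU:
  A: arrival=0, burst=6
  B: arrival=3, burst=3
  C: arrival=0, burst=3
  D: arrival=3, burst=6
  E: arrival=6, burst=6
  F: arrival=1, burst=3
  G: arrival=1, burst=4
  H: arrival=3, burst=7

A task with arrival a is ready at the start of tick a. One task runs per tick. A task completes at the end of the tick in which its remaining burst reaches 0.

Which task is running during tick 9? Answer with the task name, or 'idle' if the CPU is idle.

t=0: queue=[A,C] q_used=0 → run A
t=1: queue=[A,C,F,G] q_used=1 → run A
t=2: queue=[A,C,F,G] q_used=2 → run A
t=3: queue=[A,C,F,G,B,D,H] q_used=3 → run A
t=4: queue=[C,F,G,B,D,H,A] q_used=0 → run C
t=5: queue=[C,F,G,B,D,H,A] q_used=1 → run C
t=6: queue=[C,F,G,B,D,H,A,E] q_used=2 → run C
t=7: queue=[F,G,B,D,H,A,E] q_used=0 → run F
t=8: queue=[F,G,B,D,H,A,E] q_used=1 → run F
t=9: queue=[F,G,B,D,H,A,E] q_used=2 → run F
t=10: queue=[G,B,D,H,A,E] q_used=0 → run G
t=11: queue=[G,B,D,H,A,E] q_used=1 → run G
t=12: queue=[G,B,D,H,A,E] q_used=2 → run G
t=13: queue=[G,B,D,H,A,E] q_used=3 → run G
t=14: queue=[B,D,H,A,E] q_used=0 → run B
t=15: queue=[B,D,H,A,E] q_used=1 → run B
t=16: queue=[B,D,H,A,E] q_used=2 → run B
t=17: queue=[D,H,A,E] q_used=0 → run D
t=18: queue=[D,H,A,E] q_used=1 → run D
t=19: queue=[D,H,A,E] q_used=2 → run D
t=20: queue=[D,H,A,E] q_used=3 → run D
t=21: queue=[H,A,E,D] q_used=0 → run H
t=22: queue=[H,A,E,D] q_used=1 → run H
t=23: queue=[H,A,E,D] q_used=2 → run H
t=24: queue=[H,A,E,D] q_used=3 → run H
t=25: queue=[A,E,D,H] q_used=0 → run A
t=26: queue=[A,E,D,H] q_used=1 → run A
t=27: queue=[E,D,H] q_used=0 → run E
t=28: queue=[E,D,H] q_used=1 → run E
t=29: queue=[E,D,H] q_used=2 → run E
t=30: queue=[E,D,H] q_used=3 → run E
t=31: queue=[D,H,E] q_used=0 → run D
t=32: queue=[D,H,E] q_used=1 → run D
t=33: queue=[H,E] q_used=0 → run H
t=34: queue=[H,E] q_used=1 → run H
t=35: queue=[H,E] q_used=2 → run H
t=36: queue=[E] q_used=0 → run E
t=37: queue=[E] q_used=1 → run E
t=38: (idle)
t=39: (idle)
t=40: (idle)
t=41: (idle)
t=42: (idle)
t=43: (idle)

running at tick 9 = F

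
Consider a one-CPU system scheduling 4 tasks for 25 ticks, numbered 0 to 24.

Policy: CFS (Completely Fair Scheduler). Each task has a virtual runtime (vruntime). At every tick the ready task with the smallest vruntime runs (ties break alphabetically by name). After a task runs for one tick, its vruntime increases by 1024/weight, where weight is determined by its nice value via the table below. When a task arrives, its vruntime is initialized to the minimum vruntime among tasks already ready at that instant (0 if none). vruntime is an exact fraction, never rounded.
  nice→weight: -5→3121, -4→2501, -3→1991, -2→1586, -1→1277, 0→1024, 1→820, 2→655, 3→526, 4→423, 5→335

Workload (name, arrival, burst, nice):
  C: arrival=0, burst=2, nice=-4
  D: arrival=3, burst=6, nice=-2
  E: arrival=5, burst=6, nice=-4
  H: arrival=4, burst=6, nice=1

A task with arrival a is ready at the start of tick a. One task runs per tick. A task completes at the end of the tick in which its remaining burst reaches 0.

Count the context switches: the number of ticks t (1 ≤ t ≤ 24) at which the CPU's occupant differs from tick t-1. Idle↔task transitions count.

context switches = 16

t=0: vr[C=0] → run C
t=1: vr[C=1024/2501] → run C
t=2: (idle)
t=3: vr[D=0] → run D
t=4: vr[D=512/793 H=512/793] → run D
t=5: vr[D=1024/793 E=512/793 H=512/793] → run E
t=6: vr[D=1024/793 E=34304/32513 H=512/793] → run H
t=7: vr[D=1024/793 E=34304/32513 H=307968/162565] → run E
t=8: vr[D=1024/793 E=47616/32513 H=307968/162565] → run D
t=9: vr[D=1536/793 E=47616/32513 H=307968/162565] → run E
t=10: vr[D=1536/793 E=60928/32513 H=307968/162565] → run E
t=11: vr[D=1536/793 E=74240/32513 H=307968/162565] → run H
t=12: vr[D=1536/793 E=74240/32513 H=510976/162565] → run D
t=13: vr[D=2048/793 E=74240/32513 H=510976/162565] → run E
t=14: vr[D=2048/793 E=87552/32513 H=510976/162565] → run D
t=15: vr[D=2560/793 E=87552/32513 H=510976/162565] → run E
t=16: vr[D=2560/793 H=510976/162565] → run H
t=17: vr[D=2560/793 H=713984/162565] → run D
t=18: vr[H=713984/162565] → run H
t=19: vr[H=916992/162565] → run H
t=20: vr[H=224000/32513] → run H
t=21: (idle)
t=22: (idle)
t=23: (idle)
t=24: (idle)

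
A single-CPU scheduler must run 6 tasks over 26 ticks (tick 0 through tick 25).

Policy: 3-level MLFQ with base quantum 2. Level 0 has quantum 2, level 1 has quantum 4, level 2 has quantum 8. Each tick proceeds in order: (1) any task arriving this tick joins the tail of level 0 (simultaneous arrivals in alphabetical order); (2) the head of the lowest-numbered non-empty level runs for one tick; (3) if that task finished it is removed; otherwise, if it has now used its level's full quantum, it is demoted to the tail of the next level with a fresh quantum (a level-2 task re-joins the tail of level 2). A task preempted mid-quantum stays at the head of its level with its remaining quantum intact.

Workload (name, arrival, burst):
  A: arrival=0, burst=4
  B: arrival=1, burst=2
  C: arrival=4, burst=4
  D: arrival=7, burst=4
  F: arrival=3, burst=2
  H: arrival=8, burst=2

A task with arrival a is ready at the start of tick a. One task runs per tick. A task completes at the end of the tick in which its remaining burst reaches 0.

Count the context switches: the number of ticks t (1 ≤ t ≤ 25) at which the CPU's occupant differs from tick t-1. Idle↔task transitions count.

context switches = 9

t=0: L0/L1/L2 = A/-/- → run A
t=1: L0/L1/L2 = AB/-/- → run A
t=2: L0/L1/L2 = B/A/- → run B
t=3: L0/L1/L2 = BF/A/- → run B
t=4: L0/L1/L2 = FC/A/- → run F
t=5: L0/L1/L2 = FC/A/- → run F
t=6: L0/L1/L2 = C/A/- → run C
t=7: L0/L1/L2 = CD/A/- → run C
t=8: L0/L1/L2 = DH/AC/- → run D
t=9: L0/L1/L2 = DH/AC/- → run D
t=10: L0/L1/L2 = H/ACD/- → run H
t=11: L0/L1/L2 = H/ACD/- → run H
t=12: L0/L1/L2 = -/ACD/- → run A
t=13: L0/L1/L2 = -/ACD/- → run A
t=14: L0/L1/L2 = -/CD/- → run C
t=15: L0/L1/L2 = -/CD/- → run C
t=16: L0/L1/L2 = -/D/- → run D
t=17: L0/L1/L2 = -/D/- → run D
t=18: (idle)
t=19: (idle)
t=20: (idle)
t=21: (idle)
t=22: (idle)
t=23: (idle)
t=24: (idle)
t=25: (idle)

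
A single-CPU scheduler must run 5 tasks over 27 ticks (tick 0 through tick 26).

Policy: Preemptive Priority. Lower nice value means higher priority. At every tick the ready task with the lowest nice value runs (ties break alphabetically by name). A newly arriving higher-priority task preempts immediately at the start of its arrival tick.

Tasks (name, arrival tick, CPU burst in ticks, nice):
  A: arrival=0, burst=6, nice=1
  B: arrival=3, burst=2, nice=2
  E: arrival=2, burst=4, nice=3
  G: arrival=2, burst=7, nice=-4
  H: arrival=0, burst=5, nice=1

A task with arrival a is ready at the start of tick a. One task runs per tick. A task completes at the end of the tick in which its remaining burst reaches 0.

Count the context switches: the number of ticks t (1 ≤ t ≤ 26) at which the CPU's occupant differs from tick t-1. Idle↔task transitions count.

t=0: ready={A,H} → run A
t=1: ready={A,H} → run A
t=2: ready={A,E,G,H} → run G
t=3: ready={A,B,E,G,H} → run G
t=4: ready={A,B,E,G,H} → run G
t=5: ready={A,B,E,G,H} → run G
t=6: ready={A,B,E,G,H} → run G
t=7: ready={A,B,E,G,H} → run G
t=8: ready={A,B,E,G,H} → run G
t=9: ready={A,B,E,H} → run A
t=10: ready={A,B,E,H} → run A
t=11: ready={A,B,E,H} → run A
t=12: ready={A,B,E,H} → run A
t=13: ready={B,E,H} → run H
t=14: ready={B,E,H} → run H
t=15: ready={B,E,H} → run H
t=16: ready={B,E,H} → run H
t=17: ready={B,E,H} → run H
t=18: ready={B,E} → run B
t=19: ready={B,E} → run B
t=20: ready={E} → run E
t=21: ready={E} → run E
t=22: ready={E} → run E
t=23: ready={E} → run E
t=24: (idle)
t=25: (idle)
t=26: (idle)

context switches = 6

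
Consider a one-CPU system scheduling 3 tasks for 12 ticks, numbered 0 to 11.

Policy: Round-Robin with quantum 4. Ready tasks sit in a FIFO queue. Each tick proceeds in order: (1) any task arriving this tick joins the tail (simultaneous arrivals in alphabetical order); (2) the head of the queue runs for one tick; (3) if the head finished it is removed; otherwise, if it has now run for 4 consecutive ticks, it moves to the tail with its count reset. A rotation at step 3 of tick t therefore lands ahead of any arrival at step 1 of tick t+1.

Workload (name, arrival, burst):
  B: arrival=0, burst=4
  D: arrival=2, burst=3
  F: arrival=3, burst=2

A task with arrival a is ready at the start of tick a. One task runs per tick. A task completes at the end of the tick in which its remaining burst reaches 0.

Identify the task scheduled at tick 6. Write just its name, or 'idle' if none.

running at tick 6 = D

t=0: queue=[B] q_used=0 → run B
t=1: queue=[B] q_used=1 → run B
t=2: queue=[B,D] q_used=2 → run B
t=3: queue=[B,D,F] q_used=3 → run B
t=4: queue=[D,F] q_used=0 → run D
t=5: queue=[D,F] q_used=1 → run D
t=6: queue=[D,F] q_used=2 → run D
t=7: queue=[F] q_used=0 → run F
t=8: queue=[F] q_used=1 → run F
t=9: (idle)
t=10: (idle)
t=11: (idle)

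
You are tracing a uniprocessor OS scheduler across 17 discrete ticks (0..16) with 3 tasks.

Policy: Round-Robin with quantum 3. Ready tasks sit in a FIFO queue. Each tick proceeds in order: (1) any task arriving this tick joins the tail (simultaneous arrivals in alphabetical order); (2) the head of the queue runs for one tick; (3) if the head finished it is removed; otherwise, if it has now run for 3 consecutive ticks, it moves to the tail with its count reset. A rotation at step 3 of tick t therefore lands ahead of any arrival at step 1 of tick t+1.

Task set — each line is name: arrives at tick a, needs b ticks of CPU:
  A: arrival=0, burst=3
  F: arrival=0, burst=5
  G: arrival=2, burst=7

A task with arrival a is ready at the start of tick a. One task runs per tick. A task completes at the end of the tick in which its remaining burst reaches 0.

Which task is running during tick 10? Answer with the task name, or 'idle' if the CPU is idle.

running at tick 10 = F

t=0: queue=[A,F] q_used=0 → run A
t=1: queue=[A,F] q_used=1 → run A
t=2: queue=[A,F,G] q_used=2 → run A
t=3: queue=[F,G] q_used=0 → run F
t=4: queue=[F,G] q_used=1 → run F
t=5: queue=[F,G] q_used=2 → run F
t=6: queue=[G,F] q_used=0 → run G
t=7: queue=[G,F] q_used=1 → run G
t=8: queue=[G,F] q_used=2 → run G
t=9: queue=[F,G] q_used=0 → run F
t=10: queue=[F,G] q_used=1 → run F
t=11: queue=[G] q_used=0 → run G
t=12: queue=[G] q_used=1 → run G
t=13: queue=[G] q_used=2 → run G
t=14: queue=[G] q_used=0 → run G
t=15: (idle)
t=16: (idle)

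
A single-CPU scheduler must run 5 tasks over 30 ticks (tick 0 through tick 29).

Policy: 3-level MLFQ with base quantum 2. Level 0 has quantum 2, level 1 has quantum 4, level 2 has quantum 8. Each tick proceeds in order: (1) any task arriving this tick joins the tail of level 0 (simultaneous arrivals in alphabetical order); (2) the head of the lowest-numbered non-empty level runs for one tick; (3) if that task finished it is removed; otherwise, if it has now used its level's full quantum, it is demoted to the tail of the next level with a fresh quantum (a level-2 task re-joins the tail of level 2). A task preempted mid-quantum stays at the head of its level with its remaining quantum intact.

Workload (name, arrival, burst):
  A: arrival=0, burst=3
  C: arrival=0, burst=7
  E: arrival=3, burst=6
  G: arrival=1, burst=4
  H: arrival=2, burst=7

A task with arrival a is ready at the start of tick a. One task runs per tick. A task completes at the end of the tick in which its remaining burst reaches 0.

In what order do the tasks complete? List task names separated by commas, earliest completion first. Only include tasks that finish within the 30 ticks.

t=0: L0/L1/L2 = AC/-/- → run A
t=1: L0/L1/L2 = ACG/-/- → run A
t=2: L0/L1/L2 = CGH/A/- → run C
t=3: L0/L1/L2 = CGHE/A/- → run C
t=4: L0/L1/L2 = GHE/AC/- → run G
t=5: L0/L1/L2 = GHE/AC/- → run G
t=6: L0/L1/L2 = HE/ACG/- → run H
t=7: L0/L1/L2 = HE/ACG/- → run H
t=8: L0/L1/L2 = E/ACGH/- → run E
t=9: L0/L1/L2 = E/ACGH/- → run E
t=10: L0/L1/L2 = -/ACGHE/- → run A
t=11: L0/L1/L2 = -/CGHE/- → run C
t=12: L0/L1/L2 = -/CGHE/- → run C
t=13: L0/L1/L2 = -/CGHE/- → run C
t=14: L0/L1/L2 = -/CGHE/- → run C
t=15: L0/L1/L2 = -/GHE/C → run G
t=16: L0/L1/L2 = -/GHE/C → run G
t=17: L0/L1/L2 = -/HE/C → run H
t=18: L0/L1/L2 = -/HE/C → run H
t=19: L0/L1/L2 = -/HE/C → run H
t=20: L0/L1/L2 = -/HE/C → run H
t=21: L0/L1/L2 = -/E/CH → run E
t=22: L0/L1/L2 = -/E/CH → run E
t=23: L0/L1/L2 = -/E/CH → run E
t=24: L0/L1/L2 = -/E/CH → run E
t=25: L0/L1/L2 = -/-/CH → run C
t=26: L0/L1/L2 = -/-/H → run H
t=27: (idle)
t=28: (idle)
t=29: (idle)

completion order = A, G, E, C, H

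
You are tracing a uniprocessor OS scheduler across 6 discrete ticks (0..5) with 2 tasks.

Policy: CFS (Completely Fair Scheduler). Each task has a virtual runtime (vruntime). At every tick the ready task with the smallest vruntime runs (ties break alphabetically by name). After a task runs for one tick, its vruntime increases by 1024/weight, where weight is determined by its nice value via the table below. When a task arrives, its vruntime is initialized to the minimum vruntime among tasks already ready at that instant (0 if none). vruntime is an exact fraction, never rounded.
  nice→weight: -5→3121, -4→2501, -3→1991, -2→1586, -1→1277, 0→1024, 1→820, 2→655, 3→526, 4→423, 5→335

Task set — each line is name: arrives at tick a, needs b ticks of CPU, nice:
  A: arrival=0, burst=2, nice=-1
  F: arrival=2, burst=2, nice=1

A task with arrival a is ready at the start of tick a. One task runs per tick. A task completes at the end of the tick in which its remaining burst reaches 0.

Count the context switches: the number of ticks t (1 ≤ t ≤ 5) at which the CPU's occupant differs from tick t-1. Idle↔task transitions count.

context switches = 2

t=0: vr[A=0] → run A
t=1: vr[A=1024/1277] → run A
t=2: vr[F=0] → run F
t=3: vr[F=256/205] → run F
t=4: (idle)
t=5: (idle)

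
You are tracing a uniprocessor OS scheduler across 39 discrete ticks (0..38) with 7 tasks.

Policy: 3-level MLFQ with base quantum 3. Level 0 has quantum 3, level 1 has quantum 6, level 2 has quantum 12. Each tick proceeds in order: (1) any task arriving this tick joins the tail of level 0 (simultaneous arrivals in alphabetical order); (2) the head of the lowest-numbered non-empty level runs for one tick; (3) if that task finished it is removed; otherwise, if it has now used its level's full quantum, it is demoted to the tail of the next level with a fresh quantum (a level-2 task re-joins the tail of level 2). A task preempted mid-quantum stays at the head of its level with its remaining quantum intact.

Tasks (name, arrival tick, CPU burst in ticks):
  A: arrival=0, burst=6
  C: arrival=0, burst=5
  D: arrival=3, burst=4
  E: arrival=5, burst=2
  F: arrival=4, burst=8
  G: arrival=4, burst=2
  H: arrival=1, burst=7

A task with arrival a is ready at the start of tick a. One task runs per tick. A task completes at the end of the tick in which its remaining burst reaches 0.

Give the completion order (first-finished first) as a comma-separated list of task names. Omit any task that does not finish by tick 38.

completion order = G, E, A, C, H, D, F

t=0: L0/L1/L2 = AC/-/- → run A
t=1: L0/L1/L2 = ACH/-/- → run A
t=2: L0/L1/L2 = ACH/-/- → run A
t=3: L0/L1/L2 = CHD/A/- → run C
t=4: L0/L1/L2 = CHDFG/A/- → run C
t=5: L0/L1/L2 = CHDFGE/A/- → run C
t=6: L0/L1/L2 = HDFGE/AC/- → run H
t=7: L0/L1/L2 = HDFGE/AC/- → run H
t=8: L0/L1/L2 = HDFGE/AC/- → run H
t=9: L0/L1/L2 = DFGE/ACH/- → run D
t=10: L0/L1/L2 = DFGE/ACH/- → run D
t=11: L0/L1/L2 = DFGE/ACH/- → run D
t=12: L0/L1/L2 = FGE/ACHD/- → run F
t=13: L0/L1/L2 = FGE/ACHD/- → run F
t=14: L0/L1/L2 = FGE/ACHD/- → run F
t=15: L0/L1/L2 = GE/ACHDF/- → run G
t=16: L0/L1/L2 = GE/ACHDF/- → run G
t=17: L0/L1/L2 = E/ACHDF/- → run E
t=18: L0/L1/L2 = E/ACHDF/- → run E
t=19: L0/L1/L2 = -/ACHDF/- → run A
t=20: L0/L1/L2 = -/ACHDF/- → run A
t=21: L0/L1/L2 = -/ACHDF/- → run A
t=22: L0/L1/L2 = -/CHDF/- → run C
t=23: L0/L1/L2 = -/CHDF/- → run C
t=24: L0/L1/L2 = -/HDF/- → run H
t=25: L0/L1/L2 = -/HDF/- → run H
t=26: L0/L1/L2 = -/HDF/- → run H
t=27: L0/L1/L2 = -/HDF/- → run H
t=28: L0/L1/L2 = -/DF/- → run D
t=29: L0/L1/L2 = -/F/- → run F
t=30: L0/L1/L2 = -/F/- → run F
t=31: L0/L1/L2 = -/F/- → run F
t=32: L0/L1/L2 = -/F/- → run F
t=33: L0/L1/L2 = -/F/- → run F
t=34: (idle)
t=35: (idle)
t=36: (idle)
t=37: (idle)
t=38: (idle)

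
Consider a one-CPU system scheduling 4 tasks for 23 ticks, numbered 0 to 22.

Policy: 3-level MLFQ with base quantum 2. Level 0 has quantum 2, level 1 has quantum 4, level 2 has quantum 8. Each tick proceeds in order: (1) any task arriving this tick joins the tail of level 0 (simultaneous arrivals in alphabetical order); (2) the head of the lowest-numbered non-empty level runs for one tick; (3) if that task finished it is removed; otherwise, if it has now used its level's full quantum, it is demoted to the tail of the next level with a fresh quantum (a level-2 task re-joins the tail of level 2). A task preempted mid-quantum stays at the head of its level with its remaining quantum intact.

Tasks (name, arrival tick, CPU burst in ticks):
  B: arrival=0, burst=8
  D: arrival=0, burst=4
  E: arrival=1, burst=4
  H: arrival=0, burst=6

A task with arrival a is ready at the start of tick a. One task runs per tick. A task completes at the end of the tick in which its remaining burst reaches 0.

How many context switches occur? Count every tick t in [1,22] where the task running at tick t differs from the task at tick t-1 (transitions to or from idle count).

context switches = 9

t=0: L0/L1/L2 = BDH/-/- → run B
t=1: L0/L1/L2 = BDHE/-/- → run B
t=2: L0/L1/L2 = DHE/B/- → run D
t=3: L0/L1/L2 = DHE/B/- → run D
t=4: L0/L1/L2 = HE/BD/- → run H
t=5: L0/L1/L2 = HE/BD/- → run H
t=6: L0/L1/L2 = E/BDH/- → run E
t=7: L0/L1/L2 = E/BDH/- → run E
t=8: L0/L1/L2 = -/BDHE/- → run B
t=9: L0/L1/L2 = -/BDHE/- → run B
t=10: L0/L1/L2 = -/BDHE/- → run B
t=11: L0/L1/L2 = -/BDHE/- → run B
t=12: L0/L1/L2 = -/DHE/B → run D
t=13: L0/L1/L2 = -/DHE/B → run D
t=14: L0/L1/L2 = -/HE/B → run H
t=15: L0/L1/L2 = -/HE/B → run H
t=16: L0/L1/L2 = -/HE/B → run H
t=17: L0/L1/L2 = -/HE/B → run H
t=18: L0/L1/L2 = -/E/B → run E
t=19: L0/L1/L2 = -/E/B → run E
t=20: L0/L1/L2 = -/-/B → run B
t=21: L0/L1/L2 = -/-/B → run B
t=22: (idle)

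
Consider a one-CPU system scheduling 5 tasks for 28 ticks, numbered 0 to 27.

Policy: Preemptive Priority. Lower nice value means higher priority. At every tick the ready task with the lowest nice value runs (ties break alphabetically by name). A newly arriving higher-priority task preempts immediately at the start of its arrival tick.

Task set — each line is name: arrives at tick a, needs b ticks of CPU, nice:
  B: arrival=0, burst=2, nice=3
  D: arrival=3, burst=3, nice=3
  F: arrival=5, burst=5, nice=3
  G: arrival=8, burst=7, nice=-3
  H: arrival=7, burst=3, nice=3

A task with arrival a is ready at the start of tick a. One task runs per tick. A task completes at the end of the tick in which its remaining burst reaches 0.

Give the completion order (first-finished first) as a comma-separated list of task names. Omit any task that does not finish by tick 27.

t=0: ready={B} → run B
t=1: ready={B} → run B
t=2: (idle)
t=3: ready={D} → run D
t=4: ready={D} → run D
t=5: ready={D,F} → run D
t=6: ready={F} → run F
t=7: ready={F,H} → run F
t=8: ready={F,G,H} → run G
t=9: ready={F,G,H} → run G
t=10: ready={F,G,H} → run G
t=11: ready={F,G,H} → run G
t=12: ready={F,G,H} → run G
t=13: ready={F,G,H} → run G
t=14: ready={F,G,H} → run G
t=15: ready={F,H} → run F
t=16: ready={F,H} → run F
t=17: ready={F,H} → run F
t=18: ready={H} → run H
t=19: ready={H} → run H
t=20: ready={H} → run H
t=21: (idle)
t=22: (idle)
t=23: (idle)
t=24: (idle)
t=25: (idle)
t=26: (idle)
t=27: (idle)

completion order = B, D, G, F, H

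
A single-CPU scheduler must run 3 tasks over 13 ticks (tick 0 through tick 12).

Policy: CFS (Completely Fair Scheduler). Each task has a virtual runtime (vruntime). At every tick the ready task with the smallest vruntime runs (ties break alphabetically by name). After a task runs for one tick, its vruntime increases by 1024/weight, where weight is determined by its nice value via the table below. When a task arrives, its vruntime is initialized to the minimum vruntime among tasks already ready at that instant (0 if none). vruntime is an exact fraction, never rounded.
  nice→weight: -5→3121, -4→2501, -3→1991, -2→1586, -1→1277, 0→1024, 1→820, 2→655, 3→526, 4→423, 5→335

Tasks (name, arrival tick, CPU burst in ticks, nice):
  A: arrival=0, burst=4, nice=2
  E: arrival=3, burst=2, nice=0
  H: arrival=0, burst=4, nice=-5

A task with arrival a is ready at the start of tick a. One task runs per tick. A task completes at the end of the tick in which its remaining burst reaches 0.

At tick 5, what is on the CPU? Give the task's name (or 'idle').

t=0: vr[A=0 H=0] → run A
t=1: vr[A=1024/655 H=0] → run H
t=2: vr[A=1024/655 H=1024/3121] → run H
t=3: vr[A=1024/655 E=2048/3121 H=2048/3121] → run E
t=4: vr[A=1024/655 E=5169/3121 H=2048/3121] → run H
t=5: vr[A=1024/655 E=5169/3121 H=3072/3121] → run H
t=6: vr[A=1024/655 E=5169/3121] → run A
t=7: vr[A=2048/655 E=5169/3121] → run E
t=8: vr[A=2048/655] → run A
t=9: vr[A=3072/655] → run A
t=10: (idle)
t=11: (idle)
t=12: (idle)

running at tick 5 = H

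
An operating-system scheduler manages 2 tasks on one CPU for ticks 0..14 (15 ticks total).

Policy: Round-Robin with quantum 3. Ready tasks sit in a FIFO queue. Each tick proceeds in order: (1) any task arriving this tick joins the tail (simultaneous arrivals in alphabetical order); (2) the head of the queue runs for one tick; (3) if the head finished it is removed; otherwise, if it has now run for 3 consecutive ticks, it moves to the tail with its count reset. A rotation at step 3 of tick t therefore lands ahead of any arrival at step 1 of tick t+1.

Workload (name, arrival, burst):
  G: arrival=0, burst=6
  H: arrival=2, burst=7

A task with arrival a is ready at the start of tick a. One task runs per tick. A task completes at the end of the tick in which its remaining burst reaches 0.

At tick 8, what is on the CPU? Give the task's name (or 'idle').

t=0: queue=[G] q_used=0 → run G
t=1: queue=[G] q_used=1 → run G
t=2: queue=[G,H] q_used=2 → run G
t=3: queue=[H,G] q_used=0 → run H
t=4: queue=[H,G] q_used=1 → run H
t=5: queue=[H,G] q_used=2 → run H
t=6: queue=[G,H] q_used=0 → run G
t=7: queue=[G,H] q_used=1 → run G
t=8: queue=[G,H] q_used=2 → run G
t=9: queue=[H] q_used=0 → run H
t=10: queue=[H] q_used=1 → run H
t=11: queue=[H] q_used=2 → run H
t=12: queue=[H] q_used=0 → run H
t=13: (idle)
t=14: (idle)

running at tick 8 = G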